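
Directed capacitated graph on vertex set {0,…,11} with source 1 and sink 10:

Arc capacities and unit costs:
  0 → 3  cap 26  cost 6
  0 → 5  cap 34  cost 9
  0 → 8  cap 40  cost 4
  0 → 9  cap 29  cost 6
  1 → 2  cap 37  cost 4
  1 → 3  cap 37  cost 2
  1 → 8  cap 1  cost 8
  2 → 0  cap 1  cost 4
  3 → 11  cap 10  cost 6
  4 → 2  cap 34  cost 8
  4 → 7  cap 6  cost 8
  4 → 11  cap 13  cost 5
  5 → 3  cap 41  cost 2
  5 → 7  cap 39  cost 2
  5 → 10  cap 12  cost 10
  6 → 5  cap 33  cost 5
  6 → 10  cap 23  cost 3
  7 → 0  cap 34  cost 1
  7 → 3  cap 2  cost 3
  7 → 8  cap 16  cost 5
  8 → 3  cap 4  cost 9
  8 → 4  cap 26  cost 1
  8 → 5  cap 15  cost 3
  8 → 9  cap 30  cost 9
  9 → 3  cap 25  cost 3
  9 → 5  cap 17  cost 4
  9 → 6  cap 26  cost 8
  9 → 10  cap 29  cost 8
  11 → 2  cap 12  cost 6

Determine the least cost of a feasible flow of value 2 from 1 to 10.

Minimum cost for 2 units: 43

shortest-cost path #1: 1→8→5→10 push 1 @ unit cost 21 (adds 21)
shortest-cost path #2: 1→2→0→9→10 push 1 @ unit cost 22 (adds 22)
total cost = 43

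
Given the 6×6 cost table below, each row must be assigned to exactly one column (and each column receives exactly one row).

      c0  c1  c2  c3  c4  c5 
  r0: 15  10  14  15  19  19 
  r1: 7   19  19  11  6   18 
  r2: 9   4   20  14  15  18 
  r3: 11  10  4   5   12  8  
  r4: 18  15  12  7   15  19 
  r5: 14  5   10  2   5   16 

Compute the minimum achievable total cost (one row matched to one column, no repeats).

Minimum assignment cost: 45

optimal assignment: row0→col2 (cost 14), row1→col0 (cost 7), row2→col1 (cost 4), row3→col5 (cost 8), row4→col3 (cost 7), row5→col4 (cost 5)
total = 14 + 7 + 4 + 8 + 7 + 5 = 45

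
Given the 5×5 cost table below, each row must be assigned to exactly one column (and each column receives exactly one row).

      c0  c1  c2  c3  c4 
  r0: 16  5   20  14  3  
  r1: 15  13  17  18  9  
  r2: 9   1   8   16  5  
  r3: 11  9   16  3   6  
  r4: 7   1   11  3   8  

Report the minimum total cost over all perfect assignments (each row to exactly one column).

Minimum assignment cost: 30

optimal assignment: row0→col4 (cost 3), row1→col0 (cost 15), row2→col2 (cost 8), row3→col3 (cost 3), row4→col1 (cost 1)
total = 3 + 15 + 8 + 3 + 1 = 30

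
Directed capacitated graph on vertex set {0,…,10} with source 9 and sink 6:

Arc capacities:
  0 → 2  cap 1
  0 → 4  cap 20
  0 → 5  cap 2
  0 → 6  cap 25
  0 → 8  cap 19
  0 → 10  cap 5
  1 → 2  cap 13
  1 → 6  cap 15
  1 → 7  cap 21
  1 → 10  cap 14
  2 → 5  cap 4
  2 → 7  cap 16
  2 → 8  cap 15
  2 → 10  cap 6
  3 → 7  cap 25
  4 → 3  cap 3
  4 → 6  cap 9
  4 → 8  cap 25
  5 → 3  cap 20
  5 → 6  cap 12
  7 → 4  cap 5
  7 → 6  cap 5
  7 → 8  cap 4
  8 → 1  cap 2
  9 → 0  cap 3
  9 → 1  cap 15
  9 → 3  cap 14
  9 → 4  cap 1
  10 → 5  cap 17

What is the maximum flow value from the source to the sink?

Maximum flow value: 31

augment #1: 9→0→6 bottleneck 3, total now 3
augment #2: 9→1→6 bottleneck 15, total now 18
augment #3: 9→4→6 bottleneck 1, total now 19
augment #4: 9→3→7→6 bottleneck 5, total now 24
augment #5: 9→3→7→4→6 bottleneck 5, total now 29
augment #6: 9→3→7→8→1→2→5→6 bottleneck 2, total now 31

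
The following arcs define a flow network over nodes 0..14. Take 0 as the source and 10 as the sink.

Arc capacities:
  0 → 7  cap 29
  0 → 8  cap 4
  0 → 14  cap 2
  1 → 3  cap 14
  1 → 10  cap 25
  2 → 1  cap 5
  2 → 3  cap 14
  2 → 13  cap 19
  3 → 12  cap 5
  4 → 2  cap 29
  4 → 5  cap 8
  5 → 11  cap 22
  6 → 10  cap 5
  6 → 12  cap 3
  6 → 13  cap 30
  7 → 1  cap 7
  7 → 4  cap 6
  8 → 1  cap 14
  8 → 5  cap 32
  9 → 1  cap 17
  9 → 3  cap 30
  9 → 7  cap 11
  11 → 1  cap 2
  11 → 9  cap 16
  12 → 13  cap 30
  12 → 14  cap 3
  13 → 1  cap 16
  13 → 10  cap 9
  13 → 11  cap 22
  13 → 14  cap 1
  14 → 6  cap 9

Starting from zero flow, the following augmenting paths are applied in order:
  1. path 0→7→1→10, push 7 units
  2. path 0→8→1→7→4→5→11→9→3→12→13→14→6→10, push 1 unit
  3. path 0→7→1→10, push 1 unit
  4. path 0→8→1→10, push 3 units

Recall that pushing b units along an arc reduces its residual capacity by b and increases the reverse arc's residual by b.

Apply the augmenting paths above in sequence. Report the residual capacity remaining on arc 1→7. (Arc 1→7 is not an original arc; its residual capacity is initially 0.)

Residual capacity of (1,7): 7

after path 1 (0→7→1→10, push 7): res(1,7)=7
after path 2 (0→8→1→7→4→5→11→9→3→12→13→14→6→10, push 1): res(1,7)=6
after path 3 (0→7→1→10, push 1): res(1,7)=7
after path 4 (0→8→1→10, push 3): res(1,7)=7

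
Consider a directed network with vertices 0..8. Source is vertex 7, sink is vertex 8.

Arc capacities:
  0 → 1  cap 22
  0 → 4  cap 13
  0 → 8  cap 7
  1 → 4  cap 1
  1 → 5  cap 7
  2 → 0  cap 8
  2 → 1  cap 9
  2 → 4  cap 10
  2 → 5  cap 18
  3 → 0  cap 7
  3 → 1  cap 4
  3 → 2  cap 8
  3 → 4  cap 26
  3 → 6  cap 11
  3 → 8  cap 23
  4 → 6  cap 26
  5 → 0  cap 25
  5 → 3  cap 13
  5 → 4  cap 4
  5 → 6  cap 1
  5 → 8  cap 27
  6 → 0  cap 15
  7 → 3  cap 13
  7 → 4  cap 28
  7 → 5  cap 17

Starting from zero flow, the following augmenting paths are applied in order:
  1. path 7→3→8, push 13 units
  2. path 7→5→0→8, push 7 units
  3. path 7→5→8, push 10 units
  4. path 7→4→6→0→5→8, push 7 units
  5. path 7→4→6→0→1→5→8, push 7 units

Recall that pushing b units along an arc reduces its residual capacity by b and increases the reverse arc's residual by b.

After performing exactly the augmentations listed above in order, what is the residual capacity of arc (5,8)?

Residual capacity of (5,8): 3

after path 1 (7→3→8, push 13): res(5,8)=27
after path 2 (7→5→0→8, push 7): res(5,8)=27
after path 3 (7→5→8, push 10): res(5,8)=17
after path 4 (7→4→6→0→5→8, push 7): res(5,8)=10
after path 5 (7→4→6→0→1→5→8, push 7): res(5,8)=3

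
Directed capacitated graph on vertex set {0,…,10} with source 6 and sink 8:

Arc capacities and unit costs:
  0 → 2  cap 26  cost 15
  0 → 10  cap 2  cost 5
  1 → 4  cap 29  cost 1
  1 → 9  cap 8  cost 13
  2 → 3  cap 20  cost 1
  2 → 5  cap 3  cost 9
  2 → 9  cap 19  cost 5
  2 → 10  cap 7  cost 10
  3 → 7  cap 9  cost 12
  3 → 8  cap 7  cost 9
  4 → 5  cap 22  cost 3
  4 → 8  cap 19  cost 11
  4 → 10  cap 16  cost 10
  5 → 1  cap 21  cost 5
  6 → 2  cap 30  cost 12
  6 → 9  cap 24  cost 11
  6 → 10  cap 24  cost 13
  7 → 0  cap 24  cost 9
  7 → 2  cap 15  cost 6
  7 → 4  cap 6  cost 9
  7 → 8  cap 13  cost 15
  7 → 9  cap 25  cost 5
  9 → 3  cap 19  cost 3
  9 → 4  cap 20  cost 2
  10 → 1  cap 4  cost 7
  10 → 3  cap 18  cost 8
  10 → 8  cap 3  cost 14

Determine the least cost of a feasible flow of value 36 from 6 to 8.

Minimum cost for 36 units: 971

shortest-cost path #1: 6→2→3→8 push 7 @ unit cost 22 (adds 154)
shortest-cost path #2: 6→9→4→8 push 19 @ unit cost 24 (adds 456)
shortest-cost path #3: 6→10→8 push 3 @ unit cost 27 (adds 81)
shortest-cost path #4: 6→2→3→7→8 push 7 @ unit cost 40 (adds 280)
total cost = 971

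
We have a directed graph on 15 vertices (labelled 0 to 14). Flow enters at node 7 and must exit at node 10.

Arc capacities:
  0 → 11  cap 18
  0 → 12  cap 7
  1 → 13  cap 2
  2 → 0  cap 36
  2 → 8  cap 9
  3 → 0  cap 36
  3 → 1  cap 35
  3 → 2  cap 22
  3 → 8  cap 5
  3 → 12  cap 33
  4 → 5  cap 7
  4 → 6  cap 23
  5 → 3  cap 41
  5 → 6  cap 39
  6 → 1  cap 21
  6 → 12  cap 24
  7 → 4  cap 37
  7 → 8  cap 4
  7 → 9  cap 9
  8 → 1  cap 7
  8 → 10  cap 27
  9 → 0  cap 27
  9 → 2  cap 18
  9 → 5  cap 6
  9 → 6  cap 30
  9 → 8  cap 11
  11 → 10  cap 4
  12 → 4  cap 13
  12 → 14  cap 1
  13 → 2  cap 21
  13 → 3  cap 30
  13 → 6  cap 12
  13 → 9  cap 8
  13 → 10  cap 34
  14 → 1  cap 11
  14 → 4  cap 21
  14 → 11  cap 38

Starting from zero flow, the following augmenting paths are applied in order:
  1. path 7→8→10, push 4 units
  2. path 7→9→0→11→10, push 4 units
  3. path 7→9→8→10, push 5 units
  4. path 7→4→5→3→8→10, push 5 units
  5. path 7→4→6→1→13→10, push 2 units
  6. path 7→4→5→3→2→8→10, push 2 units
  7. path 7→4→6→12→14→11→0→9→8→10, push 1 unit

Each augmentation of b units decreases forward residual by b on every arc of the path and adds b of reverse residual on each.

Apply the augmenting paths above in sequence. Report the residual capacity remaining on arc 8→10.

after path 1 (7→8→10, push 4): res(8,10)=23
after path 2 (7→9→0→11→10, push 4): res(8,10)=23
after path 3 (7→9→8→10, push 5): res(8,10)=18
after path 4 (7→4→5→3→8→10, push 5): res(8,10)=13
after path 5 (7→4→6→1→13→10, push 2): res(8,10)=13
after path 6 (7→4→5→3→2→8→10, push 2): res(8,10)=11
after path 7 (7→4→6→12→14→11→0→9→8→10, push 1): res(8,10)=10

Residual capacity of (8,10): 10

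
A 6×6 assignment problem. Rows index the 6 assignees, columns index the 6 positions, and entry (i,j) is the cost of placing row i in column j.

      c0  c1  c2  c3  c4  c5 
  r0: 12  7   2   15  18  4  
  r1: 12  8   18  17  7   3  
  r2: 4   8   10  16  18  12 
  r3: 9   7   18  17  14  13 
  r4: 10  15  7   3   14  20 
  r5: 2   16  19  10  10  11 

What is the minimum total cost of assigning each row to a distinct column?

optimal assignment: row0→col2 (cost 2), row1→col5 (cost 3), row2→col0 (cost 4), row3→col1 (cost 7), row4→col3 (cost 3), row5→col4 (cost 10)
total = 2 + 3 + 4 + 7 + 3 + 10 = 29

Minimum assignment cost: 29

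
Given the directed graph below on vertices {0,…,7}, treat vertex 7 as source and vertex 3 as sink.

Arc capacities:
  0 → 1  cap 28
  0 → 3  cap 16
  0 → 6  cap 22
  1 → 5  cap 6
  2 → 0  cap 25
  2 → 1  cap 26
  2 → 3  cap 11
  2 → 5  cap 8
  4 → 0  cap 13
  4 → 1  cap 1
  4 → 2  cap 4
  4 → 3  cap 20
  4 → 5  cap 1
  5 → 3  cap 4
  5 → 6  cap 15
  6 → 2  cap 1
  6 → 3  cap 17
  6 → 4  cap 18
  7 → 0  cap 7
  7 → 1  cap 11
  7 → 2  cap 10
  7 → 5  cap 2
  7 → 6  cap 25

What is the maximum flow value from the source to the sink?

augment #1: 7→0→3 bottleneck 7, total now 7
augment #2: 7→2→3 bottleneck 10, total now 17
augment #3: 7→5→3 bottleneck 2, total now 19
augment #4: 7→6→3 bottleneck 17, total now 36
augment #5: 7→1→5→3 bottleneck 2, total now 38
augment #6: 7→6→2→3 bottleneck 1, total now 39
augment #7: 7→6→4→3 bottleneck 7, total now 46
augment #8: 7→1→5→6→4→3 bottleneck 4, total now 50

Maximum flow value: 50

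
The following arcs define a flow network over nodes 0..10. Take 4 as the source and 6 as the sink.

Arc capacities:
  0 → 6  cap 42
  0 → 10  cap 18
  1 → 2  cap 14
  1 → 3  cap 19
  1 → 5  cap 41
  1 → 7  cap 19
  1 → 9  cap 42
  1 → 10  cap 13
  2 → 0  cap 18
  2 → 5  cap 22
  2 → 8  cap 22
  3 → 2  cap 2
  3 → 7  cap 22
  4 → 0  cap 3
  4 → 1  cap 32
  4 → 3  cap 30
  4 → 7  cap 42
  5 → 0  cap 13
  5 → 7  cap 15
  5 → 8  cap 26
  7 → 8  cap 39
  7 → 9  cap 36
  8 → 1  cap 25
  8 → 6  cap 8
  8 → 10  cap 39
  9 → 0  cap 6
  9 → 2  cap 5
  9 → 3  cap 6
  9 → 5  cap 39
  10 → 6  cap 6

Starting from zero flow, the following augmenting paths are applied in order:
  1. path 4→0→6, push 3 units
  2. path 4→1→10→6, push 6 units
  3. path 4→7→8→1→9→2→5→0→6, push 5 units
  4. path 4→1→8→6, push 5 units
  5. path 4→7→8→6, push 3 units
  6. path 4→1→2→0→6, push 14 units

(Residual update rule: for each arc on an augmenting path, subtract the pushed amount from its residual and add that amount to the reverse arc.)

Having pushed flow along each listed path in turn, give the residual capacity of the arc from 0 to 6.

after path 1 (4→0→6, push 3): res(0,6)=39
after path 2 (4→1→10→6, push 6): res(0,6)=39
after path 3 (4→7→8→1→9→2→5→0→6, push 5): res(0,6)=34
after path 4 (4→1→8→6, push 5): res(0,6)=34
after path 5 (4→7→8→6, push 3): res(0,6)=34
after path 6 (4→1→2→0→6, push 14): res(0,6)=20

Residual capacity of (0,6): 20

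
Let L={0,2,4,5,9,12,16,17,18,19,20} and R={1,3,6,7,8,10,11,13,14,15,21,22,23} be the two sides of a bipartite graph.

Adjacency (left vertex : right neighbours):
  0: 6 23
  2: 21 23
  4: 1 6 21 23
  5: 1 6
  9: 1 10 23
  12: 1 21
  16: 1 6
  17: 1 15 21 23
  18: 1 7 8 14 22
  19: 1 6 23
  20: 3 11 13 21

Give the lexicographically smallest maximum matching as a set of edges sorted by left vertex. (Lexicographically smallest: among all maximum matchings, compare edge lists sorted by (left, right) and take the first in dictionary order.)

Lex-smallest maximum matching: {(0,6), (2,21), (4,1), (9,10), (17,15), (18,7), (19,23), (20,3)}

|M| = 8 (so the lex-smallest maximum matching has 8 edges)
process left vertices in ascending order; for each, take the smallest-labelled available neighbour that still permits 8 edges overall, or leave it unmatched if none does
lex-smallest matching: {0-6, 2-21, 4-1, 9-10, 17-15, 18-7, 19-23, 20-3}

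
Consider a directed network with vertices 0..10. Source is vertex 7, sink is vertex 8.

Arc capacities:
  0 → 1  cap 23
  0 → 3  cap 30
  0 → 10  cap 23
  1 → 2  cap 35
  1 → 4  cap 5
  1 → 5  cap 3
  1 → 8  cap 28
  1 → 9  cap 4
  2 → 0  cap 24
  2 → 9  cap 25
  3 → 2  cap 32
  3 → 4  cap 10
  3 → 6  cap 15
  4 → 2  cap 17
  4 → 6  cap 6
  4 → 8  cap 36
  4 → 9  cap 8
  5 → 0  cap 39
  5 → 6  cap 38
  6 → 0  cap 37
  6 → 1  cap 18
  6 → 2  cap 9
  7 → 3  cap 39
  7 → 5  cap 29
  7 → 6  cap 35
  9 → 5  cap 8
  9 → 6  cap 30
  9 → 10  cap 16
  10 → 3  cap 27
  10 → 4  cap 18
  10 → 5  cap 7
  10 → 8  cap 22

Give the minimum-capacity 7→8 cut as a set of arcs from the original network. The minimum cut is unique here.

augment #1: 7→3→4→8 push 10
augment #2: 7→6→1→8 push 18
augment #3: 7→5→0→1→8 push 10
augment #4: 7→5→0→10→8 push 19
augment #5: 7→6→0→10→8 push 3
augment #6: 7→6→0→1→4→8 push 5
augment #7: 7→6→0→10→4→8 push 1
augment #8: 7→3→2→9→10→4→8 push 16
max flow = 82; residual-reachable set from 7 gives S-side
cut edges (S→T): {(0,10), (1,4), (1,8), (3,4), (9,10)} total cap 82

Min-cut arcs: {(0,10), (1,4), (1,8), (3,4), (9,10)} (total capacity 82)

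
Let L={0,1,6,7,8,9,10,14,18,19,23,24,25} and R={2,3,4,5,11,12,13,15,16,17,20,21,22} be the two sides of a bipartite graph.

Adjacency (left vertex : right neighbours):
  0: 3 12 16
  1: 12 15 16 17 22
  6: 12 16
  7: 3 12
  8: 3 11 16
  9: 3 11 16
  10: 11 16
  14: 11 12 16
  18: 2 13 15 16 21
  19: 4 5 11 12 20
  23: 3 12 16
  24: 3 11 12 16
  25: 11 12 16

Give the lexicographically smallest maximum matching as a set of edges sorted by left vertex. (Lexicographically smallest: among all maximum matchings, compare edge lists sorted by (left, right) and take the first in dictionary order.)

Lex-smallest maximum matching: {(0,3), (1,15), (6,12), (8,11), (9,16), (18,2), (19,4)}

|M| = 7 (so the lex-smallest maximum matching has 7 edges)
process left vertices in ascending order; for each, take the smallest-labelled available neighbour that still permits 7 edges overall, or leave it unmatched if none does
lex-smallest matching: {0-3, 1-15, 6-12, 8-11, 9-16, 18-2, 19-4}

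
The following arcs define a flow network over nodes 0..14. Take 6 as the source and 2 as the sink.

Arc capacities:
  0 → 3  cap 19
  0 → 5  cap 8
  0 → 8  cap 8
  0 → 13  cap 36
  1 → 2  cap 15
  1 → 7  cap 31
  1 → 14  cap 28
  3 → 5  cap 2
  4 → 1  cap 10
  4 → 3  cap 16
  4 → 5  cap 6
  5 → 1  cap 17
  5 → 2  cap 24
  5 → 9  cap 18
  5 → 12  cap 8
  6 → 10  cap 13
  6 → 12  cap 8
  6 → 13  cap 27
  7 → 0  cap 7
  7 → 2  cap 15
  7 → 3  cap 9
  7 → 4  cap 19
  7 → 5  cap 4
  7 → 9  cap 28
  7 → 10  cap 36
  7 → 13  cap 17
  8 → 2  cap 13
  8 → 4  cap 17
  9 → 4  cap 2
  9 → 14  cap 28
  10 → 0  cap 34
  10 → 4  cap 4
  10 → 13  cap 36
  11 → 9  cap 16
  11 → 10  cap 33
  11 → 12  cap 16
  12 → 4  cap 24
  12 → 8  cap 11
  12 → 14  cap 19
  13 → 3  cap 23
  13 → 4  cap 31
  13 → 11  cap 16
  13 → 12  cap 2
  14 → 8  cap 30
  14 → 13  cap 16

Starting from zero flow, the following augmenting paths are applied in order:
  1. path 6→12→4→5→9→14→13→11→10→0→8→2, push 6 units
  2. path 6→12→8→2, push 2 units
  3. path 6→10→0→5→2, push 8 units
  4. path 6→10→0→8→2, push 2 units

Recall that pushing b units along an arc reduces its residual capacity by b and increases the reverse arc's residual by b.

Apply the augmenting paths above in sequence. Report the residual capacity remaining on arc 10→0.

after path 1 (6→12→4→5→9→14→13→11→10→0→8→2, push 6): res(10,0)=28
after path 2 (6→12→8→2, push 2): res(10,0)=28
after path 3 (6→10→0→5→2, push 8): res(10,0)=20
after path 4 (6→10→0→8→2, push 2): res(10,0)=18

Residual capacity of (10,0): 18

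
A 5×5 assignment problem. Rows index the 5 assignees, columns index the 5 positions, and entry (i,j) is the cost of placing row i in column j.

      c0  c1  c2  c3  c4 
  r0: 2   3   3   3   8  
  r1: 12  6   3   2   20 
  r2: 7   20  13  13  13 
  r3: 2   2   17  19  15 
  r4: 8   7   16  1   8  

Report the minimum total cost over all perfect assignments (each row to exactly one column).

Minimum assignment cost: 21

one of 2 optimal assignments: row0→col0 (cost 2), row1→col2 (cost 3), row2→col4 (cost 13), row3→col1 (cost 2), row4→col3 (cost 1)
total = 2 + 3 + 13 + 2 + 1 = 21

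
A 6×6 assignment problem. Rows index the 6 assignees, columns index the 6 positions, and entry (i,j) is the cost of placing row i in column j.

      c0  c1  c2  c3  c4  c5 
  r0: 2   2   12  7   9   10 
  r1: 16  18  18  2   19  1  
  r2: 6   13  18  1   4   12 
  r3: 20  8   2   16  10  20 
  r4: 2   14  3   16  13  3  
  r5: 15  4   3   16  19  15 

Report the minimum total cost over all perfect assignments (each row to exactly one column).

Minimum assignment cost: 17

optimal assignment: row0→col0 (cost 2), row1→col3 (cost 2), row2→col4 (cost 4), row3→col2 (cost 2), row4→col5 (cost 3), row5→col1 (cost 4)
total = 2 + 2 + 4 + 2 + 3 + 4 = 17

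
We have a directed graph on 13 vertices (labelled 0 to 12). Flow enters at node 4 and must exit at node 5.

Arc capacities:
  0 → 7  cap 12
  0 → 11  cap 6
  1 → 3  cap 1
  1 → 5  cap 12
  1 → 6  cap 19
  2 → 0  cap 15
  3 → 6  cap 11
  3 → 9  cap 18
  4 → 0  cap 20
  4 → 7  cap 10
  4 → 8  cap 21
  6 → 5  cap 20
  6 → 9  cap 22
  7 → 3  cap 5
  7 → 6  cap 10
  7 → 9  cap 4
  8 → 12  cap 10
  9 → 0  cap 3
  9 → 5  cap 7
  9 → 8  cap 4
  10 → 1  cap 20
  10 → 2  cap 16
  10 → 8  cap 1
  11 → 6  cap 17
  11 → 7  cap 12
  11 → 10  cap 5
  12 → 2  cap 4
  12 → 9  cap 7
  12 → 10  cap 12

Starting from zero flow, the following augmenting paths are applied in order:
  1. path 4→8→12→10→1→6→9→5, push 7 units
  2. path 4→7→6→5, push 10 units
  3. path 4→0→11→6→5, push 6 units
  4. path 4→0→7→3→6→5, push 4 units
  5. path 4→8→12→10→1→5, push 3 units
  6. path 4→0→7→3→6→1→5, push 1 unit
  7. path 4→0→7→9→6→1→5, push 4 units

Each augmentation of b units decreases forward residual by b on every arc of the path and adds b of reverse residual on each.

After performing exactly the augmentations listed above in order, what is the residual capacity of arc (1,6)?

after path 1 (4→8→12→10→1→6→9→5, push 7): res(1,6)=12
after path 2 (4→7→6→5, push 10): res(1,6)=12
after path 3 (4→0→11→6→5, push 6): res(1,6)=12
after path 4 (4→0→7→3→6→5, push 4): res(1,6)=12
after path 5 (4→8→12→10→1→5, push 3): res(1,6)=12
after path 6 (4→0→7→3→6→1→5, push 1): res(1,6)=13
after path 7 (4→0→7→9→6→1→5, push 4): res(1,6)=17

Residual capacity of (1,6): 17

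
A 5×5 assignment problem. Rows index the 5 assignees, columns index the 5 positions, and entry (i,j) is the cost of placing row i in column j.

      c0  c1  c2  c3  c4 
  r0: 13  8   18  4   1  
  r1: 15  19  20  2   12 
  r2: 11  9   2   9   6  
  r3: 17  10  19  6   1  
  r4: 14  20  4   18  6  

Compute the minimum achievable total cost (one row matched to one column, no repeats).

Minimum assignment cost: 26

optimal assignment: row0→col1 (cost 8), row1→col3 (cost 2), row2→col0 (cost 11), row3→col4 (cost 1), row4→col2 (cost 4)
total = 8 + 2 + 11 + 1 + 4 = 26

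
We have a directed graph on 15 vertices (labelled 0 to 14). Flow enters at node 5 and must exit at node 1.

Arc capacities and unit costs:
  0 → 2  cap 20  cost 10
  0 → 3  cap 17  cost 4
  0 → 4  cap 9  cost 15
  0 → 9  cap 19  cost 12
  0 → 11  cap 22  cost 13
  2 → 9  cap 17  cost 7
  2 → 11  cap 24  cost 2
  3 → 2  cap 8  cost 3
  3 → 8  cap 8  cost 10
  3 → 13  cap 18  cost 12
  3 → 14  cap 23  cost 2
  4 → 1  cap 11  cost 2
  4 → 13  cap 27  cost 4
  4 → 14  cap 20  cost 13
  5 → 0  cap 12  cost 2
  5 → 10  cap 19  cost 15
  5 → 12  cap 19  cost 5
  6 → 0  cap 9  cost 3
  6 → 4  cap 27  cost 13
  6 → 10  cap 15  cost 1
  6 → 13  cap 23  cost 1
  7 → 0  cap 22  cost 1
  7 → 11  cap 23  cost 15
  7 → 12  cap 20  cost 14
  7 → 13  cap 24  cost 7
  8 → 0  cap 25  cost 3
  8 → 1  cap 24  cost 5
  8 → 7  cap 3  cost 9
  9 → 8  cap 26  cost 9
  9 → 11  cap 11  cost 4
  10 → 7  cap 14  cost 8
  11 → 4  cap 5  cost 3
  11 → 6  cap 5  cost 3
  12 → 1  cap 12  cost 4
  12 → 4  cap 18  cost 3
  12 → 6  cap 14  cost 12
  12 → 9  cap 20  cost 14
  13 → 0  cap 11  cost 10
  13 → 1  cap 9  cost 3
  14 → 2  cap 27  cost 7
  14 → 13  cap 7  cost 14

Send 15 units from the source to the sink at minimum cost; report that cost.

Minimum cost for 15 units: 138

shortest-cost path #1: 5→12→1 push 12 @ unit cost 9 (adds 108)
shortest-cost path #2: 5→12→4→1 push 3 @ unit cost 10 (adds 30)
total cost = 138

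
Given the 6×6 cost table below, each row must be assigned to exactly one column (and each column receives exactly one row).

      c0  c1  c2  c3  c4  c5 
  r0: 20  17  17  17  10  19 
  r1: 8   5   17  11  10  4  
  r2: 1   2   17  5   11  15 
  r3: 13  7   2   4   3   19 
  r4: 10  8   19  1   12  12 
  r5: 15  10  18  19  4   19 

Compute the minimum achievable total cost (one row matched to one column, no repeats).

Minimum assignment cost: 28

optimal assignment: row0→col4 (cost 10), row1→col5 (cost 4), row2→col0 (cost 1), row3→col2 (cost 2), row4→col3 (cost 1), row5→col1 (cost 10)
total = 10 + 4 + 1 + 2 + 1 + 10 = 28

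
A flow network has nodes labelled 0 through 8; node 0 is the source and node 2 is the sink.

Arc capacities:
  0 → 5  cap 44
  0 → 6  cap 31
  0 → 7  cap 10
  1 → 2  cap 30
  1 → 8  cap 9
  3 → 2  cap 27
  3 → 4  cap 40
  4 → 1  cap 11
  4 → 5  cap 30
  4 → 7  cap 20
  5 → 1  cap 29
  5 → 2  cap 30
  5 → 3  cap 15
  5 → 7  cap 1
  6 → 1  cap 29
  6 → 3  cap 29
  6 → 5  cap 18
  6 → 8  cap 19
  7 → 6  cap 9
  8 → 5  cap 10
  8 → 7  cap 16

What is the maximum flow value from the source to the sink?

augment #1: 0→5→2 bottleneck 30, total now 30
augment #2: 0→5→1→2 bottleneck 14, total now 44
augment #3: 0→6→1→2 bottleneck 16, total now 60
augment #4: 0→6→3→2 bottleneck 15, total now 75
augment #5: 0→7→6→3→2 bottleneck 9, total now 84

Maximum flow value: 84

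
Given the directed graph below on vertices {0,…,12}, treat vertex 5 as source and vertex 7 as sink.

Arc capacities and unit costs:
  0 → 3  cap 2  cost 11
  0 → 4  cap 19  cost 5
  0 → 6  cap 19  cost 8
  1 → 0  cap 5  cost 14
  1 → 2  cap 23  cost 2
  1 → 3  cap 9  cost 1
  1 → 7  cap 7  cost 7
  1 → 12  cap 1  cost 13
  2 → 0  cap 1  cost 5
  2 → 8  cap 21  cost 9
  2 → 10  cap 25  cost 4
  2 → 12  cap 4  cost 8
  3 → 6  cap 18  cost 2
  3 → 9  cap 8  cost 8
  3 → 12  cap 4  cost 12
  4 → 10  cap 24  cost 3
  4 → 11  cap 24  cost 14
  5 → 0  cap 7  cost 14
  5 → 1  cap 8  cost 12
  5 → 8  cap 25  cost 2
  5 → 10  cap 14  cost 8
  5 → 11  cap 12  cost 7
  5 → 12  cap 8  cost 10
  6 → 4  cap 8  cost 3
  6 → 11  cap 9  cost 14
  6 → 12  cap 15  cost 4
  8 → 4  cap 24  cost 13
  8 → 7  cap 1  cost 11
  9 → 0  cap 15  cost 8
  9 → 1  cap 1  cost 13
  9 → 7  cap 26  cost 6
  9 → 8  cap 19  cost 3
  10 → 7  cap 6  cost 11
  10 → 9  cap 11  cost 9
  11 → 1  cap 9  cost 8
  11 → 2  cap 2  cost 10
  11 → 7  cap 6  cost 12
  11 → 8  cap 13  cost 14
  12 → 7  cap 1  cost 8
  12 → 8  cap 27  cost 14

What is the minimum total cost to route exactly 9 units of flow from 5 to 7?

shortest-cost path #1: 5→8→7 push 1 @ unit cost 13 (adds 13)
shortest-cost path #2: 5→12→7 push 1 @ unit cost 18 (adds 18)
shortest-cost path #3: 5→10→7 push 6 @ unit cost 19 (adds 114)
shortest-cost path #4: 5→11→7 push 1 @ unit cost 19 (adds 19)
total cost = 164

Minimum cost for 9 units: 164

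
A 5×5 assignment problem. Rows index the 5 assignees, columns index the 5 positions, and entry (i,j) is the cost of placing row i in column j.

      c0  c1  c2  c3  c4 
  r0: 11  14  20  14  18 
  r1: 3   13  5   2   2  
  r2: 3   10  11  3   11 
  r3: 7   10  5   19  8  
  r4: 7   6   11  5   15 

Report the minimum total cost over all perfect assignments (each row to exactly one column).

optimal assignment: row0→col0 (cost 11), row1→col4 (cost 2), row2→col3 (cost 3), row3→col2 (cost 5), row4→col1 (cost 6)
total = 11 + 2 + 3 + 5 + 6 = 27

Minimum assignment cost: 27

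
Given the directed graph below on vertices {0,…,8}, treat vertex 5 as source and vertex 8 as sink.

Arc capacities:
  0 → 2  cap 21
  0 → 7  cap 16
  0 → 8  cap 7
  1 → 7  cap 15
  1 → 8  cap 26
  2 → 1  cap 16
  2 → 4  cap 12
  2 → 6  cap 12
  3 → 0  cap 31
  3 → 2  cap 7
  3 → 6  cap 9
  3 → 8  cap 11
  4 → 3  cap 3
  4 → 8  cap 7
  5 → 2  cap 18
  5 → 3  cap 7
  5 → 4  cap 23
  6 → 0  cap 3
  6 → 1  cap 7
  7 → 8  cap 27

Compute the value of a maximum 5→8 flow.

Maximum flow value: 35

augment #1: 5→3→8 bottleneck 7, total now 7
augment #2: 5→4→8 bottleneck 7, total now 14
augment #3: 5→2→1→8 bottleneck 16, total now 30
augment #4: 5→4→3→8 bottleneck 3, total now 33
augment #5: 5→2→6→0→8 bottleneck 2, total now 35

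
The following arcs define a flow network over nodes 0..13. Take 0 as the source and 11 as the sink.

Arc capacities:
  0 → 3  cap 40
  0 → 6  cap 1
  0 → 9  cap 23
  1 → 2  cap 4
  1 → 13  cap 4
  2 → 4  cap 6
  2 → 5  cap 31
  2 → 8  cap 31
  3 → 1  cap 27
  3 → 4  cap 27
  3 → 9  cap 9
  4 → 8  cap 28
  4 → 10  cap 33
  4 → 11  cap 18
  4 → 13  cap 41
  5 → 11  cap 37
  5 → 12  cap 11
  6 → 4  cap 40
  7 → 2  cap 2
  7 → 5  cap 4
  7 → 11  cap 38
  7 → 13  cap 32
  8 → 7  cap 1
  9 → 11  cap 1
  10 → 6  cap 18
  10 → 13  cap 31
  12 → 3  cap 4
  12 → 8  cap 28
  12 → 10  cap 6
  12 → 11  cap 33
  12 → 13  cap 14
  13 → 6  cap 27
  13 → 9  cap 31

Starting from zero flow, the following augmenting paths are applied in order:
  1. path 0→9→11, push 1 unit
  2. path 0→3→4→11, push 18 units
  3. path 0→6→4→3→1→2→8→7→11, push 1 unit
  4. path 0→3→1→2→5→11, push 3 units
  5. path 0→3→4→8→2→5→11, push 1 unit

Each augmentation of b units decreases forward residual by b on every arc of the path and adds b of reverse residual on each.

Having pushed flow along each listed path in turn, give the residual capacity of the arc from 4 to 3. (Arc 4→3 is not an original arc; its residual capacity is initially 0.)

after path 1 (0→9→11, push 1): res(4,3)=0
after path 2 (0→3→4→11, push 18): res(4,3)=18
after path 3 (0→6→4→3→1→2→8→7→11, push 1): res(4,3)=17
after path 4 (0→3→1→2→5→11, push 3): res(4,3)=17
after path 5 (0→3→4→8→2→5→11, push 1): res(4,3)=18

Residual capacity of (4,3): 18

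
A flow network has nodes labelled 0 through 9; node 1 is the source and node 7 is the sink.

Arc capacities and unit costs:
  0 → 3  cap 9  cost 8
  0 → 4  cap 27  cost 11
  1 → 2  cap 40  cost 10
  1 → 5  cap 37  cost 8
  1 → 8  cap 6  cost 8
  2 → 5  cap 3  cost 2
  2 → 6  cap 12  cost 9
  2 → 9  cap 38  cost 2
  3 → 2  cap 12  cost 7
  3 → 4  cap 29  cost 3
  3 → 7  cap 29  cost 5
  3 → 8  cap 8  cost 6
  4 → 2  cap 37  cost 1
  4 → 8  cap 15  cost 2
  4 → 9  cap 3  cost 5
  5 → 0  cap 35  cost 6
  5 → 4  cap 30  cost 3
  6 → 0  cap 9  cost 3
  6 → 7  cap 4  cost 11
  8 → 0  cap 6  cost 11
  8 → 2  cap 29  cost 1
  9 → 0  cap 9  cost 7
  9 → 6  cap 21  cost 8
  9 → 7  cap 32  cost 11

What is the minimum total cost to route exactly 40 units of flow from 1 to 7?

shortest-cost path #1: 1→8→2→9→7 push 6 @ unit cost 22 (adds 132)
shortest-cost path #2: 1→2→9→7 push 26 @ unit cost 23 (adds 598)
shortest-cost path #3: 1→5→0→3→7 push 8 @ unit cost 27 (adds 216)
total cost = 946

Minimum cost for 40 units: 946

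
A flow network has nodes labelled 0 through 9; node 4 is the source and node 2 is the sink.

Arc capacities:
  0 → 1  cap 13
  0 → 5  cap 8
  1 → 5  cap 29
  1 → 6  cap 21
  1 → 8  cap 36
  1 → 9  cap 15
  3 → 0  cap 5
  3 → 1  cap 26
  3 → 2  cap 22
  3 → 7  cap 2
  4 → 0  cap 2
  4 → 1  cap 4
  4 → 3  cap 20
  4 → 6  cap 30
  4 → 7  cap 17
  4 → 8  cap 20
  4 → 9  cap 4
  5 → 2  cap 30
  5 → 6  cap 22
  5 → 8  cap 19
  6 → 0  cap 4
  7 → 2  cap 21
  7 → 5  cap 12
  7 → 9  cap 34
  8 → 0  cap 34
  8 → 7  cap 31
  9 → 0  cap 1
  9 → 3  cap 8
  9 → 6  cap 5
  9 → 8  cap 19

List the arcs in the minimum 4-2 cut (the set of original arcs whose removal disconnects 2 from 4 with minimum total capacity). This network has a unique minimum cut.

Min-cut arcs: {(4,0), (4,1), (4,3), (4,7), (4,8), (4,9), (6,0)} (total capacity 71)

augment #1: 4→3→2 push 20
augment #2: 4→7→2 push 17
augment #3: 4→0→5→2 push 2
augment #4: 4→1→5→2 push 4
augment #5: 4→8→7→2 push 4
augment #6: 4→9→3→2 push 2
augment #7: 4→6→0→5→2 push 4
augment #8: 4→8→0→5→2 push 2
augment #9: 4→8→7→5→2 push 12
augment #10: 4→8→0→1→5→2 push 2
augment #11: 4→9→0→1→5→2 push 1
augment #12: 4→9→3→1→5→2 push 1
max flow = 71; residual-reachable set from 4 gives S-side
cut edges (S→T): {(4,0), (4,1), (4,3), (4,7), (4,8), (4,9), (6,0)} total cap 71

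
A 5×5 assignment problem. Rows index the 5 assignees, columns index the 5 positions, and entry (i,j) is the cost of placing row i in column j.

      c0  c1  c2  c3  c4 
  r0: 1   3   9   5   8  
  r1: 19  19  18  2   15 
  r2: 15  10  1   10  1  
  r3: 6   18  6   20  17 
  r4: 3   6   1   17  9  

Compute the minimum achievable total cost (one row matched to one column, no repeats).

Minimum assignment cost: 13

optimal assignment: row0→col1 (cost 3), row1→col3 (cost 2), row2→col4 (cost 1), row3→col0 (cost 6), row4→col2 (cost 1)
total = 3 + 2 + 1 + 6 + 1 = 13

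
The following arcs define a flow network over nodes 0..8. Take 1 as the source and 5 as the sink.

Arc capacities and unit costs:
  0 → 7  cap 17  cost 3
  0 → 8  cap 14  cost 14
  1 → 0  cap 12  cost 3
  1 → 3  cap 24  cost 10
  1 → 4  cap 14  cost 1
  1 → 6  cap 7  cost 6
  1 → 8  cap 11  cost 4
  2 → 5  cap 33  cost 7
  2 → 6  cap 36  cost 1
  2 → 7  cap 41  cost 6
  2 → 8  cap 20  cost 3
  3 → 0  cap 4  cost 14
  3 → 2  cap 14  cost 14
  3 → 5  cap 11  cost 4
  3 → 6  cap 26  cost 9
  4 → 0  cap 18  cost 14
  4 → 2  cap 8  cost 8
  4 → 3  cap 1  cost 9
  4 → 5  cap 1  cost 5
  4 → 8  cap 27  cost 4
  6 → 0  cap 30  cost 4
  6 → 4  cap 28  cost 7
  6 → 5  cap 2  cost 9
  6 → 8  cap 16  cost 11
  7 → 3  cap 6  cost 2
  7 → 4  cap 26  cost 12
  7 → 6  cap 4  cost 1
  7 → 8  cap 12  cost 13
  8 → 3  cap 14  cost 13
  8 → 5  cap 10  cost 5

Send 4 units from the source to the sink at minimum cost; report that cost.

shortest-cost path #1: 1→4→5 push 1 @ unit cost 6 (adds 6)
shortest-cost path #2: 1→8→5 push 3 @ unit cost 9 (adds 27)
total cost = 33

Minimum cost for 4 units: 33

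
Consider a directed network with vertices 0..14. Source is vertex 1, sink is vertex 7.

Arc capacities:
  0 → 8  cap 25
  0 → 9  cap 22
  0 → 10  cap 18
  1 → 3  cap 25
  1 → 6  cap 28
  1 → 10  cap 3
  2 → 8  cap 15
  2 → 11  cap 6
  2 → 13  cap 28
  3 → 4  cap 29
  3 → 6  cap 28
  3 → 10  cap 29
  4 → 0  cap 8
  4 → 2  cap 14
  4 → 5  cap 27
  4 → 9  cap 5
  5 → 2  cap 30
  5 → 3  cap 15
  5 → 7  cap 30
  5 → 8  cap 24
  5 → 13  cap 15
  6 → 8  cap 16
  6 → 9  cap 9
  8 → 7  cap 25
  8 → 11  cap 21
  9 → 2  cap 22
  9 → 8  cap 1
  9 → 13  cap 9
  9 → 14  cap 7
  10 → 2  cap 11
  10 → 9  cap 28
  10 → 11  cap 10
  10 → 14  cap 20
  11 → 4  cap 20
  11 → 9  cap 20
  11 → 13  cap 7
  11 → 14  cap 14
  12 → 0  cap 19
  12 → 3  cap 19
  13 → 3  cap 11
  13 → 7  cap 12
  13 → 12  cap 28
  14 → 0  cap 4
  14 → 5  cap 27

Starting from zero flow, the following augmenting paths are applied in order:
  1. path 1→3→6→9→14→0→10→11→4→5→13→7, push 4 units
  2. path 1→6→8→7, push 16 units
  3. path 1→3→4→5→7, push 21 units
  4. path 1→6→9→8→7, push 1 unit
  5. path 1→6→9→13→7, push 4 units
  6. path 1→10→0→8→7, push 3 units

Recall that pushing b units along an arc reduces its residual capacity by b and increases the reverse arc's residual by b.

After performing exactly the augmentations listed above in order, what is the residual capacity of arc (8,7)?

Residual capacity of (8,7): 5

after path 1 (1→3→6→9→14→0→10→11→4→5→13→7, push 4): res(8,7)=25
after path 2 (1→6→8→7, push 16): res(8,7)=9
after path 3 (1→3→4→5→7, push 21): res(8,7)=9
after path 4 (1→6→9→8→7, push 1): res(8,7)=8
after path 5 (1→6→9→13→7, push 4): res(8,7)=8
after path 6 (1→10→0→8→7, push 3): res(8,7)=5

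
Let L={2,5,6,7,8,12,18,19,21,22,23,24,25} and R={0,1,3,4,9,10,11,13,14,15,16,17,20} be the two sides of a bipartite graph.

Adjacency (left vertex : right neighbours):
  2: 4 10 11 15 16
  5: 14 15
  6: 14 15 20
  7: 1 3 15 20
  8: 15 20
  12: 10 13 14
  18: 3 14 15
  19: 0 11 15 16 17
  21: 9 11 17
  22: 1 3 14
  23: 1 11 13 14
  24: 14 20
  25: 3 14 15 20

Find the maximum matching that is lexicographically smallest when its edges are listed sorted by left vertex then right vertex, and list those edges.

|M| = 10 (so the lex-smallest maximum matching has 10 edges)
process left vertices in ascending order; for each, take the smallest-labelled available neighbour that still permits 10 edges overall, or leave it unmatched if none does
lex-smallest matching: {2-4, 5-14, 6-15, 7-1, 8-20, 12-10, 18-3, 19-0, 21-9, 23-11}

Lex-smallest maximum matching: {(2,4), (5,14), (6,15), (7,1), (8,20), (12,10), (18,3), (19,0), (21,9), (23,11)}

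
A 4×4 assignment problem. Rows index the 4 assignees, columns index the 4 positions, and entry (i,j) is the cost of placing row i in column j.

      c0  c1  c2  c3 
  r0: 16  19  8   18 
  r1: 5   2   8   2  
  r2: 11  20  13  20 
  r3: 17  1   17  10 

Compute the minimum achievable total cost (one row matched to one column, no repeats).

Minimum assignment cost: 22

optimal assignment: row0→col2 (cost 8), row1→col3 (cost 2), row2→col0 (cost 11), row3→col1 (cost 1)
total = 8 + 2 + 11 + 1 = 22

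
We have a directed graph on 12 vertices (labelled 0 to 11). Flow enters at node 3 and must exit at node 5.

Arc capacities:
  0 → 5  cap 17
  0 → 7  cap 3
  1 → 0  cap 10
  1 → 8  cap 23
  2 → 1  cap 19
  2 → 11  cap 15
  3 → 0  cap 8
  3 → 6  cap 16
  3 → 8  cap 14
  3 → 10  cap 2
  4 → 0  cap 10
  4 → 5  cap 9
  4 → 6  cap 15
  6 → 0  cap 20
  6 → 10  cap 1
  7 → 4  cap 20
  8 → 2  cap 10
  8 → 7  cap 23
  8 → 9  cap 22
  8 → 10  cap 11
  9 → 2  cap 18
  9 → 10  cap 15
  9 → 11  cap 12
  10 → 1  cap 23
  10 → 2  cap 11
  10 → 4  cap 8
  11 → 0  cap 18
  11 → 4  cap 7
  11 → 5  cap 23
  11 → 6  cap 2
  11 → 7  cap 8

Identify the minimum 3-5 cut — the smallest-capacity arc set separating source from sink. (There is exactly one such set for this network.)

Min-cut arcs: {(0,5), (0,7), (3,8), (3,10), (6,10)} (total capacity 37)

augment #1: 3→0→5 push 8
augment #2: 3→6→0→5 push 9
augment #3: 3→10→4→5 push 2
augment #4: 3→6→10→4→5 push 1
augment #5: 3→8→2→11→5 push 10
augment #6: 3→8→7→4→5 push 4
augment #7: 3→6→0→7→4→5 push 2
augment #8: 3→6→0→7→8→9→11→5 push 1
max flow = 37; residual-reachable set from 3 gives S-side
cut edges (S→T): {(0,5), (0,7), (3,8), (3,10), (6,10)} total cap 37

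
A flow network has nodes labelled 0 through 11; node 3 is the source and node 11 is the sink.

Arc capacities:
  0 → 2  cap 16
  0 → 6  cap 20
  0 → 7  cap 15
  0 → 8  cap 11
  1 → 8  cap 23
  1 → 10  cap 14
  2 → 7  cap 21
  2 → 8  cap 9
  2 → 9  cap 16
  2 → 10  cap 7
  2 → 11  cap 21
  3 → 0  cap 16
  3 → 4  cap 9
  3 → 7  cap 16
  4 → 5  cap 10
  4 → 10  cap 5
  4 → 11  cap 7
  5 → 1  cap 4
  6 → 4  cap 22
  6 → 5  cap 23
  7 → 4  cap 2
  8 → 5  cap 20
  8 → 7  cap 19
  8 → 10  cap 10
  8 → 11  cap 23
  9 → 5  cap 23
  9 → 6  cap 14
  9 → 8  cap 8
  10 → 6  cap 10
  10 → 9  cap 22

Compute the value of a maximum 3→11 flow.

augment #1: 3→4→11 bottleneck 7, total now 7
augment #2: 3→0→2→11 bottleneck 16, total now 23
augment #3: 3→4→5→1→8→11 bottleneck 2, total now 25
augment #4: 3→7→4→5→1→8→11 bottleneck 2, total now 27

Maximum flow value: 27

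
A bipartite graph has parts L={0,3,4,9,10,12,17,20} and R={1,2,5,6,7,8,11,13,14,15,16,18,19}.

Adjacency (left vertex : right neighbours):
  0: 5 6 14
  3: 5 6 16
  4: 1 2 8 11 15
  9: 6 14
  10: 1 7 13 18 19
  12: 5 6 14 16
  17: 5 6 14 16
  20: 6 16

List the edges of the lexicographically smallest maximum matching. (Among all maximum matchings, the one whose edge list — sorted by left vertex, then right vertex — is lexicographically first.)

Lex-smallest maximum matching: {(0,5), (3,6), (4,1), (9,14), (10,7), (12,16)}

|M| = 6 (so the lex-smallest maximum matching has 6 edges)
process left vertices in ascending order; for each, take the smallest-labelled available neighbour that still permits 6 edges overall, or leave it unmatched if none does
lex-smallest matching: {0-5, 3-6, 4-1, 9-14, 10-7, 12-16}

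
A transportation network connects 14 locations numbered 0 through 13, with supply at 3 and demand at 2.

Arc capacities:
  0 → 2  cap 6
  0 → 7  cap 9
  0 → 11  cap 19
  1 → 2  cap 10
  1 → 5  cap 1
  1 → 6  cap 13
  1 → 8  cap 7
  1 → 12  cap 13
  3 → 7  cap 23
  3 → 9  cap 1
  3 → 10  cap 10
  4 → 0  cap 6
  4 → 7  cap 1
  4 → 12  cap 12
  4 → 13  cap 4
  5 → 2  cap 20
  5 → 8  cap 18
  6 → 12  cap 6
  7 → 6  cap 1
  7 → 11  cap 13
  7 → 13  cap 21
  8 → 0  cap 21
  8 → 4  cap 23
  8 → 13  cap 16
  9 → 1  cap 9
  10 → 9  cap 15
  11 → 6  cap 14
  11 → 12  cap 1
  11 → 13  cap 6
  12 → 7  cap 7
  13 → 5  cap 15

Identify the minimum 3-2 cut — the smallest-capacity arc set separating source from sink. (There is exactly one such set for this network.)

Min-cut arcs: {(9,1), (13,5)} (total capacity 24)

augment #1: 3→9→1→2 push 1
augment #2: 3→7→13→5→2 push 15
augment #3: 3→10→9→1→2 push 8
max flow = 24; residual-reachable set from 3 gives S-side
cut edges (S→T): {(9,1), (13,5)} total cap 24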